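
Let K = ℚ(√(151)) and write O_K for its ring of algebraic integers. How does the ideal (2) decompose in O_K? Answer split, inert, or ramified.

2 is ramified

151 mod 4 = 3, hence disc K = 4·151 = 604 and O_K = ℤ[√151].
2 divides disc(K) = 604, so 2 ramifies.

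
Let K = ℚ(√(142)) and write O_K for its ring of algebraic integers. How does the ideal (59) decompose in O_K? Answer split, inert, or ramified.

142 mod 4 = 2, hence disc K = 4·142 = 568 and O_K = ℤ[√142].
disc(K) = 568 is not divisible by 59; 59 is unramified.
Compute (142/59) via Euler: 24^((59-1)/2) mod 59 = 58, so (142/59) = -1.
(142/59) = -1, so 59 is inert.

59 remains inert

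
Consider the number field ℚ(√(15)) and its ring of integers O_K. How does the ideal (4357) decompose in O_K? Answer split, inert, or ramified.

15 mod 4 = 3, hence disc K = 4·15 = 60 and O_K = ℤ[√15].
Since gcd(4357, 60) = 1 the prime 4357 does not ramify.
Euler's criterion: 15^2178 mod 4357 = 4356. Thus (15|4357) = -1.
Legendre symbol -1 ⇒ 4357 is inert.

inert — (4357) stays prime in O_K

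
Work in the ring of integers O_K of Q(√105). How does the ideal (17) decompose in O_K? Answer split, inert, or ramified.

inert — (17) stays prime in O_K

105 mod 4 = 1, hence disc K = 105 and O_K = ℤ[(1+√105)/2].
disc(K) = 105 is not divisible by 17; 17 is unramified.
Legendre symbol by Euler's criterion: (105/17) ≡ 105^8 ≡ 16 (mod 17), i.e. (105/17) = -1.
(105/17) = -1, so 17 is inert.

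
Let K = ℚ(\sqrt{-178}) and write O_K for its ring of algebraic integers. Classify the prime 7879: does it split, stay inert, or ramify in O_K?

7879 remains inert

d = -178 ≡ 2 (mod 4), so O_K = ℤ[√-178] and disc(K) = 4d = -712.
Since gcd(7879, -712) = 1 the prime 7879 does not ramify.
Euler's criterion: (-178)^3939 mod 7879 = 7878. Thus (-178|7879) = -1.
(-178/7879) = -1, so 7879 is inert.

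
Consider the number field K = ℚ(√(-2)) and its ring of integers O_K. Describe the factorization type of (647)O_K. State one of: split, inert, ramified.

remains prime (inert)

-2 mod 4 = 2, hence disc K = 4·(-2) = -8 and O_K = ℤ[√-2].
647 ∤ -8, so 647 is unramified.
Legendre symbol by Euler's criterion: (-2/647) ≡ (-2)^323 ≡ 646 (mod 647), i.e. (-2/647) = -1.
(-2/647) = -1, so 647 is inert.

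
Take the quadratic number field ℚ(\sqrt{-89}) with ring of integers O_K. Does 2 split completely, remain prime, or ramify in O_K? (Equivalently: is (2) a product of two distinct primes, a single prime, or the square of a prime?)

-89 mod 4 = 3, hence disc K = 4·(-89) = -356 and O_K = ℤ[√-89].
disc(K) = -356 = 2·(-178), so p = 2 is ramified.

2 is ramified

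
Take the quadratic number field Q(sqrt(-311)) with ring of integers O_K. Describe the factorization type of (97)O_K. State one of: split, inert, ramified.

p is inert

d = -311 ≡ 1 (mod 4), so O_K = ℤ[(1+√-311)/2] and disc(K) = d = -311.
Since gcd(97, -311) = 1 the prime 97 does not ramify.
(-311/97) = 77^48 mod 97 = 96, giving Legendre symbol -1.
(-311/97) = -1, so 97 is inert.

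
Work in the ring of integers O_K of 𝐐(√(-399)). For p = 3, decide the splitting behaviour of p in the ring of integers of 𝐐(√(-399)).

Since -399 ≡ 1 mod 4, the ring of integers is ℤ[(1+√-399)/2] with discriminant -399.
disc(K) = -399 = 3·(-133), so p = 3 is ramified.

3 is ramified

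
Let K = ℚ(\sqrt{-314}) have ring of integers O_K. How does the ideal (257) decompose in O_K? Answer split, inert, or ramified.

d = -314 ≡ 2 (mod 4), so O_K = ℤ[√-314] and disc(K) = 4d = -1256.
257 ∤ -1256, so 257 is unramified.
(-314/257) = 200^128 mod 257 = 1, giving Legendre symbol 1.
(-314/257) = 1, so 257 splits.

257 splits in O_K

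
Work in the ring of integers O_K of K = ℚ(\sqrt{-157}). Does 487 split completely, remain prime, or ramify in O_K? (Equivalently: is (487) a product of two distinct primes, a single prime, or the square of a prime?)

-157 mod 4 = 3, hence disc K = 4·(-157) = -628 and O_K = ℤ[√-157].
487 ∤ -628, so 487 is unramified.
Compute (-157/487) via Euler: 330^((487-1)/2) mod 487 = 486, so (-157/487) = -1.
(-157/487) = -1, so 487 is inert.

inert — (487) stays prime in O_K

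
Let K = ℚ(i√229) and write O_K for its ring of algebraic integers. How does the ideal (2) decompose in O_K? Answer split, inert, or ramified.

d = -229 ≡ 3 (mod 4), so O_K = ℤ[√-229] and disc(K) = 4d = -916.
Ramification test: 2 | -916. The prime 2 ramifies in K.

2 is ramified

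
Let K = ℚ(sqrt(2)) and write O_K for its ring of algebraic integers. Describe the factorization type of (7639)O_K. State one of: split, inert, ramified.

Since 2 ≢ 1 mod 4, the ring of integers is ℤ[√2] with discriminant 4·2 = 8.
Since gcd(7639, 8) = 1 the prime 7639 does not ramify.
Euler's criterion: 2^3819 mod 7639 = 1. Thus (2|7639) = 1.
d is a quadratic residue mod p, hence 7639 splits in O_K.

split — (7639) = 𝔭₁𝔭₂ with 𝔭₁ ≠ 𝔭₂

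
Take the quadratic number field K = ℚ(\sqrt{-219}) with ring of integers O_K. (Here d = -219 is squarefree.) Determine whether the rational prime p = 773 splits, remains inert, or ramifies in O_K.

d = -219 ≡ 1 (mod 4), so O_K = ℤ[(1+√-219)/2] and disc(K) = d = -219.
773 ∤ -219, so 773 is unramified.
(-219/773) = 554^386 mod 773 = 1, giving Legendre symbol 1.
Legendre symbol 1 ⇒ 773 is split.

773 splits in O_K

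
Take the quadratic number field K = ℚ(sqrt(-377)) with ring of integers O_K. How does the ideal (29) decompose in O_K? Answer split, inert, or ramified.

d = -377 ≡ 3 (mod 4), so O_K = ℤ[√-377] and disc(K) = 4d = -1508.
29 divides disc(K) = -1508, so 29 ramifies.

ramified — (29) = 𝔭²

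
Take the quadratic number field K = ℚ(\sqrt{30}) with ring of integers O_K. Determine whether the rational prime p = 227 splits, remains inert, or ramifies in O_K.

p splits

d = 30 ≡ 2 (mod 4), so O_K = ℤ[√30] and disc(K) = 4d = 120.
Since gcd(227, 120) = 1 the prime 227 does not ramify.
(30/227) = 30^113 mod 227 = 1, giving Legendre symbol 1.
(30/227) = 1, so 227 splits.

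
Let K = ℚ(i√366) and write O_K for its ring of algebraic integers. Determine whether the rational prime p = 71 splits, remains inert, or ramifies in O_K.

splits completely

-366 mod 4 = 2, hence disc K = 4·(-366) = -1464 and O_K = ℤ[√-366].
disc(K) = -1464 is not divisible by 71; 71 is unramified.
Compute (-366/71) via Euler: 60^((71-1)/2) mod 71 = 1, so (-366/71) = 1.
(-366/71) = 1, so 71 splits.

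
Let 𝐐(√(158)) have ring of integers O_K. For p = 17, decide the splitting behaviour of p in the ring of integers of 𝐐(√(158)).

inert

d = 158 ≡ 2 (mod 4), so O_K = ℤ[√158] and disc(K) = 4d = 632.
disc(K) = 632 is not divisible by 17; 17 is unramified.
Legendre symbol by Euler's criterion: (158/17) ≡ 158^8 ≡ 16 (mod 17), i.e. (158/17) = -1.
(158/17) = -1, so 17 is inert.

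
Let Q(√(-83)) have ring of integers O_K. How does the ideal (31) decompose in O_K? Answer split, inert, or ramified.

-83 mod 4 = 1, hence disc K = -83 and O_K = ℤ[(1+√-83)/2].
31 ∤ -83, so 31 is unramified.
Euler's criterion: (-83)^15 mod 31 = 1. Thus (-83|31) = 1.
Legendre symbol 1 ⇒ 31 is split.

p splits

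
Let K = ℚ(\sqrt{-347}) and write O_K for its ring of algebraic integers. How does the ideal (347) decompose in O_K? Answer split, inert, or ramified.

d = -347 ≡ 1 (mod 4), so O_K = ℤ[(1+√-347)/2] and disc(K) = d = -347.
disc(K) = -347 = 347·(-1), so p = 347 is ramified.

ramified — (347) = 𝔭²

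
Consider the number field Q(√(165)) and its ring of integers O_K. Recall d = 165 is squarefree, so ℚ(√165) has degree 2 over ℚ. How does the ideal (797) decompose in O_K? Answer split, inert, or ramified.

splits completely

d = 165 ≡ 1 (mod 4), so O_K = ℤ[(1+√165)/2] and disc(K) = d = 165.
797 ∤ 165, so 797 is unramified.
Legendre symbol by Euler's criterion: (165/797) ≡ 165^398 ≡ 1 (mod 797), i.e. (165/797) = 1.
(165/797) = 1, so 797 splits.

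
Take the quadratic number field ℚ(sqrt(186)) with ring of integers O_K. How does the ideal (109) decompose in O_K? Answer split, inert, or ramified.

186 mod 4 = 2, hence disc K = 4·186 = 744 and O_K = ℤ[√186].
disc(K) = 744 is not divisible by 109; 109 is unramified.
(186/109) = 77^54 mod 109 = 108, giving Legendre symbol -1.
d is a non-residue mod p, hence 109 remains inert in O_K.

inert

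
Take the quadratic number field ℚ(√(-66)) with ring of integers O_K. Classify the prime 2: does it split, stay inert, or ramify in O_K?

ramifies in O_K

-66 mod 4 = 2, hence disc K = 4·(-66) = -264 and O_K = ℤ[√-66].
disc(K) = -264 = 2·(-132), so p = 2 is ramified.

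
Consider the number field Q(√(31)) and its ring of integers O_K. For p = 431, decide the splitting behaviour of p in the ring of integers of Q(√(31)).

p is inert

31 mod 4 = 3, hence disc K = 4·31 = 124 and O_K = ℤ[√31].
disc(K) = 124 is not divisible by 431; 431 is unramified.
Euler's criterion: 31^215 mod 431 = 430. Thus (31|431) = -1.
Legendre symbol -1 ⇒ 431 is inert.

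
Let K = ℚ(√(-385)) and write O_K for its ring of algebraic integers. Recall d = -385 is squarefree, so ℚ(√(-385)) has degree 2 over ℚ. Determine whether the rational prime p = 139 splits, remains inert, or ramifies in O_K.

-385 mod 4 = 3, hence disc K = 4·(-385) = -1540 and O_K = ℤ[√-385].
139 ∤ -1540, so 139 is unramified.
Compute (-385/139) via Euler: 32^((139-1)/2) mod 139 = 138, so (-385/139) = -1.
Legendre symbol -1 ⇒ 139 is inert.

p is inert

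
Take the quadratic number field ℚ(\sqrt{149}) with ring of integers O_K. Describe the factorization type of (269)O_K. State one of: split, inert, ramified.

Since 149 ≡ 1 mod 4, the ring of integers is ℤ[(1+√149)/2] with discriminant 149.
269 ∤ 149, so 269 is unramified.
Compute (149/269) via Euler: 149^((269-1)/2) mod 269 = 1, so (149/269) = 1.
Legendre symbol 1 ⇒ 269 is split.

p splits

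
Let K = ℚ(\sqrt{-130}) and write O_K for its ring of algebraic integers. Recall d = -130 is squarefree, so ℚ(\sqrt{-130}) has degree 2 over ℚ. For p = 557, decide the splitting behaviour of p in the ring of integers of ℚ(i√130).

remains prime (inert)

Since -130 ≢ 1 mod 4, the ring of integers is ℤ[√-130] with discriminant 4·(-130) = -520.
disc(K) = -520 is not divisible by 557; 557 is unramified.
Compute (-130/557) via Euler: 427^((557-1)/2) mod 557 = 556, so (-130/557) = -1.
d is a non-residue mod p, hence 557 remains inert in O_K.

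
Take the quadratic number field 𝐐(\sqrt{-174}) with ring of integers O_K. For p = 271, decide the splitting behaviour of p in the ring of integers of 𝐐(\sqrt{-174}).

Since -174 ≢ 1 mod 4, the ring of integers is ℤ[√-174] with discriminant 4·(-174) = -696.
271 ∤ -696, so 271 is unramified.
Euler's criterion: (-174)^135 mod 271 = 270. Thus (-174|271) = -1.
d is a non-residue mod p, hence 271 remains inert in O_K.

inert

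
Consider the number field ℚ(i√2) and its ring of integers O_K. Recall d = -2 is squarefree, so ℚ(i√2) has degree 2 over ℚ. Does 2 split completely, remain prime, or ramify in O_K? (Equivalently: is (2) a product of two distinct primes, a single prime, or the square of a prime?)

-2 mod 4 = 2, hence disc K = 4·(-2) = -8 and O_K = ℤ[√-2].
2 divides disc(K) = -8, so 2 ramifies.

2 is ramified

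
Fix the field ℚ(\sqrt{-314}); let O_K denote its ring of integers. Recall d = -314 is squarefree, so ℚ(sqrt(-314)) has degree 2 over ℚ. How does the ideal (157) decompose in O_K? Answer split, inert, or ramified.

ramified — (157) = 𝔭²

d = -314 ≡ 2 (mod 4), so O_K = ℤ[√-314] and disc(K) = 4d = -1256.
Ramification test: 157 | -1256. The prime 157 ramifies in K.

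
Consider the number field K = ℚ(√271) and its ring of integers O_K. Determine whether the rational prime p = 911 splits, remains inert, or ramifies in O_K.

d = 271 ≡ 3 (mod 4), so O_K = ℤ[√271] and disc(K) = 4d = 1084.
Since gcd(911, 1084) = 1 the prime 911 does not ramify.
Euler's criterion: 271^455 mod 911 = 910. Thus (271|911) = -1.
d is a non-residue mod p, hence 911 remains inert in O_K.

inert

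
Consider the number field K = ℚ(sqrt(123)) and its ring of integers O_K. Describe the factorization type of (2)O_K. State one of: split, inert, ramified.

2 is ramified

123 mod 4 = 3, hence disc K = 4·123 = 492 and O_K = ℤ[√123].
Ramification test: 2 | 492. The prime 2 ramifies in K.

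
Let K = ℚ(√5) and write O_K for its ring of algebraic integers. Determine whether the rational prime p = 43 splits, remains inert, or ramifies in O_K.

5 mod 4 = 1, hence disc K = 5 and O_K = ℤ[(1+√5)/2].
disc(K) = 5 is not divisible by 43; 43 is unramified.
Compute (5/43) via Euler: 5^((43-1)/2) mod 43 = 42, so (5/43) = -1.
Legendre symbol -1 ⇒ 43 is inert.

43 remains inert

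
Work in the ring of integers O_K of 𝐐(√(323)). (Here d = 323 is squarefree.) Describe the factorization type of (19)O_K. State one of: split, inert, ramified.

323 mod 4 = 3, hence disc K = 4·323 = 1292 and O_K = ℤ[√323].
19 divides disc(K) = 1292, so 19 ramifies.

p ramifies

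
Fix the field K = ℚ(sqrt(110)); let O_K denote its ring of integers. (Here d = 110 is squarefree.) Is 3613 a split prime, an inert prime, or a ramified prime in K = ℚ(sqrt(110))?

p splits

110 mod 4 = 2, hence disc K = 4·110 = 440 and O_K = ℤ[√110].
Since gcd(3613, 440) = 1 the prime 3613 does not ramify.
(110/3613) = 110^1806 mod 3613 = 1, giving Legendre symbol 1.
(110/3613) = 1, so 3613 splits.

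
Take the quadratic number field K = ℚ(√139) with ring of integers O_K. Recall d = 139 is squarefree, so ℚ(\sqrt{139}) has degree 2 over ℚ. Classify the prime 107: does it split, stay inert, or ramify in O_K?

d = 139 ≡ 3 (mod 4), so O_K = ℤ[√139] and disc(K) = 4d = 556.
107 ∤ 556, so 107 is unramified.
Legendre symbol by Euler's criterion: (139/107) ≡ 139^53 ≡ 106 (mod 107), i.e. (139/107) = -1.
Legendre symbol -1 ⇒ 107 is inert.

inert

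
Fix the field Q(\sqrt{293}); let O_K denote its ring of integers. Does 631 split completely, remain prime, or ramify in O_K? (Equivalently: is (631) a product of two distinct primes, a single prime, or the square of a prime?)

293 mod 4 = 1, hence disc K = 293 and O_K = ℤ[(1+√293)/2].
disc(K) = 293 is not divisible by 631; 631 is unramified.
Legendre symbol by Euler's criterion: (293/631) ≡ 293^315 ≡ 630 (mod 631), i.e. (293/631) = -1.
d is a non-residue mod p, hence 631 remains inert in O_K.

inert — (631) stays prime in O_K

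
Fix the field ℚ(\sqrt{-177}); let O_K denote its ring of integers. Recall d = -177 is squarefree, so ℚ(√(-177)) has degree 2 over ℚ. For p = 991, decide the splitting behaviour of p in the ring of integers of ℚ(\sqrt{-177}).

p splits

Since -177 ≢ 1 mod 4, the ring of integers is ℤ[√-177] with discriminant 4·(-177) = -708.
991 ∤ -708, so 991 is unramified.
(-177/991) = 814^495 mod 991 = 1, giving Legendre symbol 1.
d is a quadratic residue mod p, hence 991 splits in O_K.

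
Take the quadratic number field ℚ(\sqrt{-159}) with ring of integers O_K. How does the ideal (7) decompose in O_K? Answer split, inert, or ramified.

split — (7) = 𝔭₁𝔭₂ with 𝔭₁ ≠ 𝔭₂

d = -159 ≡ 1 (mod 4), so O_K = ℤ[(1+√-159)/2] and disc(K) = d = -159.
7 ∤ -159, so 7 is unramified.
Compute (-159/7) via Euler: 2^((7-1)/2) mod 7 = 1, so (-159/7) = 1.
d is a quadratic residue mod p, hence 7 splits in O_K.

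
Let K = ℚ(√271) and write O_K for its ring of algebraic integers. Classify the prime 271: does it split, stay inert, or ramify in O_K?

Since 271 ≢ 1 mod 4, the ring of integers is ℤ[√271] with discriminant 4·271 = 1084.
disc(K) = 1084 = 271·4, so p = 271 is ramified.

ramifies in O_K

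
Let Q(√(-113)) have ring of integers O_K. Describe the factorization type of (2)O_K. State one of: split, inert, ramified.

-113 mod 4 = 3, hence disc K = 4·(-113) = -452 and O_K = ℤ[√-113].
Ramification test: 2 | -452. The prime 2 ramifies in K.

ramified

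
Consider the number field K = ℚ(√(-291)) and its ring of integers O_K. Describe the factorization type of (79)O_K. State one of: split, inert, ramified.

79 splits in O_K

-291 mod 4 = 1, hence disc K = -291 and O_K = ℤ[(1+√-291)/2].
disc(K) = -291 is not divisible by 79; 79 is unramified.
(-291/79) = 25^39 mod 79 = 1, giving Legendre symbol 1.
Legendre symbol 1 ⇒ 79 is split.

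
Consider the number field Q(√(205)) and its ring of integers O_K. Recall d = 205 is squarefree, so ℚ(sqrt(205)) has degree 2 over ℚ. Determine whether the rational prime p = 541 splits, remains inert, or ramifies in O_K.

p splits

205 mod 4 = 1, hence disc K = 205 and O_K = ℤ[(1+√205)/2].
Since gcd(541, 205) = 1 the prime 541 does not ramify.
Euler's criterion: 205^270 mod 541 = 1. Thus (205|541) = 1.
Legendre symbol 1 ⇒ 541 is split.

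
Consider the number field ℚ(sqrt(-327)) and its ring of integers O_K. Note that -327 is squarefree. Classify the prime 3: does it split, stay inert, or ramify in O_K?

Since -327 ≡ 1 mod 4, the ring of integers is ℤ[(1+√-327)/2] with discriminant -327.
Ramification test: 3 | -327. The prime 3 ramifies in K.

ramified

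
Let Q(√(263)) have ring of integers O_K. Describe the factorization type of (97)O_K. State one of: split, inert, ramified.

Since 263 ≢ 1 mod 4, the ring of integers is ℤ[√263] with discriminant 4·263 = 1052.
97 ∤ 1052, so 97 is unramified.
Compute (263/97) via Euler: 69^((97-1)/2) mod 97 = 96, so (263/97) = -1.
(263/97) = -1, so 97 is inert.

p is inert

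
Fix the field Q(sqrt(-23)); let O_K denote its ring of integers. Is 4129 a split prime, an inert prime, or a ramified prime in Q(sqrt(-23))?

split — (4129) = 𝔭₁𝔭₂ with 𝔭₁ ≠ 𝔭₂

d = -23 ≡ 1 (mod 4), so O_K = ℤ[(1+√-23)/2] and disc(K) = d = -23.
Since gcd(4129, -23) = 1 the prime 4129 does not ramify.
Euler's criterion: (-23)^2064 mod 4129 = 1. Thus (-23|4129) = 1.
d is a quadratic residue mod p, hence 4129 splits in O_K.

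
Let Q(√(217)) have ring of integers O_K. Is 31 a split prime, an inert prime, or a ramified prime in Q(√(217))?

217 mod 4 = 1, hence disc K = 217 and O_K = ℤ[(1+√217)/2].
31 divides disc(K) = 217, so 31 ramifies.

31 is ramified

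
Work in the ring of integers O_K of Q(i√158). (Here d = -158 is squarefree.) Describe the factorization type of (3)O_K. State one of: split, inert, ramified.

p splits

d = -158 ≡ 2 (mod 4), so O_K = ℤ[√-158] and disc(K) = 4d = -632.
3 ∤ -632, so 3 is unramified.
(-158/3) = 1^1 mod 3 = 1, giving Legendre symbol 1.
d is a quadratic residue mod p, hence 3 splits in O_K.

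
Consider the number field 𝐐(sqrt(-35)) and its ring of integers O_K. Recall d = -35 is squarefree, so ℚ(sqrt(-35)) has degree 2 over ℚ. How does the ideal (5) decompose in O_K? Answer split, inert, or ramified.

ramified — (5) = 𝔭²

-35 mod 4 = 1, hence disc K = -35 and O_K = ℤ[(1+√-35)/2].
5 divides disc(K) = -35, so 5 ramifies.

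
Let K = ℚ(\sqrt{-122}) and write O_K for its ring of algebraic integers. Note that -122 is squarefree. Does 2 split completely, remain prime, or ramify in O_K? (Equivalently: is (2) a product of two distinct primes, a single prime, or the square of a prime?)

p ramifies

Since -122 ≢ 1 mod 4, the ring of integers is ℤ[√-122] with discriminant 4·(-122) = -488.
2 divides disc(K) = -488, so 2 ramifies.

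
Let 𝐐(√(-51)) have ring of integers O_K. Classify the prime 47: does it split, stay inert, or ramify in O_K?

-51 mod 4 = 1, hence disc K = -51 and O_K = ℤ[(1+√-51)/2].
47 ∤ -51, so 47 is unramified.
Euler's criterion: (-51)^23 mod 47 = 46. Thus (-51|47) = -1.
(-51/47) = -1, so 47 is inert.

p is inert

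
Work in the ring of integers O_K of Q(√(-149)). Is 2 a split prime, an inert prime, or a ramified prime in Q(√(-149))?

d = -149 ≡ 3 (mod 4), so O_K = ℤ[√-149] and disc(K) = 4d = -596.
disc(K) = -596 = 2·(-298), so p = 2 is ramified.

p ramifies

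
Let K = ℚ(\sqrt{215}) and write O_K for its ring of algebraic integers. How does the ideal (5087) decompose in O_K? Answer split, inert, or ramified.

splits completely

d = 215 ≡ 3 (mod 4), so O_K = ℤ[√215] and disc(K) = 4d = 860.
disc(K) = 860 is not divisible by 5087; 5087 is unramified.
(215/5087) = 215^2543 mod 5087 = 1, giving Legendre symbol 1.
Legendre symbol 1 ⇒ 5087 is split.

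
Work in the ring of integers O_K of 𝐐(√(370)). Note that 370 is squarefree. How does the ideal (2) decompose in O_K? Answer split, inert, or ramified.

370 mod 4 = 2, hence disc K = 4·370 = 1480 and O_K = ℤ[√370].
2 divides disc(K) = 1480, so 2 ramifies.

ramified — (2) = 𝔭²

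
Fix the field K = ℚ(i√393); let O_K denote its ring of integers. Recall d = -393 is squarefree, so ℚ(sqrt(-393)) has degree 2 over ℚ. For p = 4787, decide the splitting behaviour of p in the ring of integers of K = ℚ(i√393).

d = -393 ≡ 3 (mod 4), so O_K = ℤ[√-393] and disc(K) = 4d = -1572.
disc(K) = -1572 is not divisible by 4787; 4787 is unramified.
(-393/4787) = 4394^2393 mod 4787 = 4786, giving Legendre symbol -1.
d is a non-residue mod p, hence 4787 remains inert in O_K.

p is inert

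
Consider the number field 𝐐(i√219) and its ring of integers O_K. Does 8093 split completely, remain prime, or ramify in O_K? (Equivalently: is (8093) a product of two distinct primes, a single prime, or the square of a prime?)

-219 mod 4 = 1, hence disc K = -219 and O_K = ℤ[(1+√-219)/2].
8093 ∤ -219, so 8093 is unramified.
Euler's criterion: (-219)^4046 mod 8093 = 1. Thus (-219|8093) = 1.
d is a quadratic residue mod p, hence 8093 splits in O_K.

p splits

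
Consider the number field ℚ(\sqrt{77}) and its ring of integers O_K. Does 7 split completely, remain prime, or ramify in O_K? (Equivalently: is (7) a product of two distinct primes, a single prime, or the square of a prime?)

ramified

d = 77 ≡ 1 (mod 4), so O_K = ℤ[(1+√77)/2] and disc(K) = d = 77.
7 divides disc(K) = 77, so 7 ramifies.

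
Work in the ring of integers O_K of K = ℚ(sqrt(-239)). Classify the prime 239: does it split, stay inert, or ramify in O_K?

-239 mod 4 = 1, hence disc K = -239 and O_K = ℤ[(1+√-239)/2].
Ramification test: 239 | -239. The prime 239 ramifies in K.

p ramifies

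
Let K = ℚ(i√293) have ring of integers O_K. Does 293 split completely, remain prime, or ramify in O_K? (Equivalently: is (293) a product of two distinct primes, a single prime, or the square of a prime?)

-293 mod 4 = 3, hence disc K = 4·(-293) = -1172 and O_K = ℤ[√-293].
disc(K) = -1172 = 293·(-4), so p = 293 is ramified.

293 is ramified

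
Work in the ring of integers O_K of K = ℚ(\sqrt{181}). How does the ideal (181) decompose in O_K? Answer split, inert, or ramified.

181 is ramified

181 mod 4 = 1, hence disc K = 181 and O_K = ℤ[(1+√181)/2].
181 divides disc(K) = 181, so 181 ramifies.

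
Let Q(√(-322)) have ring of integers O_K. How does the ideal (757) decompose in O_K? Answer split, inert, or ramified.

d = -322 ≡ 2 (mod 4), so O_K = ℤ[√-322] and disc(K) = 4d = -1288.
disc(K) = -1288 is not divisible by 757; 757 is unramified.
(-322/757) = 435^378 mod 757 = 1, giving Legendre symbol 1.
d is a quadratic residue mod p, hence 757 splits in O_K.

split — (757) = 𝔭₁𝔭₂ with 𝔭₁ ≠ 𝔭₂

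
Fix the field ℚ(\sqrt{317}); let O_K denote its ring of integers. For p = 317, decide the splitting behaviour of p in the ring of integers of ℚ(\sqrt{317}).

ramifies in O_K

Since 317 ≡ 1 mod 4, the ring of integers is ℤ[(1+√317)/2] with discriminant 317.
Ramification test: 317 | 317. The prime 317 ramifies in K.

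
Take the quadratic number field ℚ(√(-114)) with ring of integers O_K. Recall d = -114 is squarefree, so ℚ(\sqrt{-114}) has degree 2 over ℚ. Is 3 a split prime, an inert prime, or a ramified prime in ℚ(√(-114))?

Since -114 ≢ 1 mod 4, the ring of integers is ℤ[√-114] with discriminant 4·(-114) = -456.
Ramification test: 3 | -456. The prime 3 ramifies in K.

p ramifies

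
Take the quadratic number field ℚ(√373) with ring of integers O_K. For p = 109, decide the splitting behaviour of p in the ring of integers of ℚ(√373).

p splits

Since 373 ≡ 1 mod 4, the ring of integers is ℤ[(1+√373)/2] with discriminant 373.
disc(K) = 373 is not divisible by 109; 109 is unramified.
(373/109) = 46^54 mod 109 = 1, giving Legendre symbol 1.
(373/109) = 1, so 109 splits.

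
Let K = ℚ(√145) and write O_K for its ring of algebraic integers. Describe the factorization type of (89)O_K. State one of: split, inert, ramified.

Since 145 ≡ 1 mod 4, the ring of integers is ℤ[(1+√145)/2] with discriminant 145.
Since gcd(89, 145) = 1 the prime 89 does not ramify.
Compute (145/89) via Euler: 56^((89-1)/2) mod 89 = 88, so (145/89) = -1.
Legendre symbol -1 ⇒ 89 is inert.

89 remains inert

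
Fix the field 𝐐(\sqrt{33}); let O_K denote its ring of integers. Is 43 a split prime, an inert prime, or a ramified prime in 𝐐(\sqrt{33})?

Since 33 ≡ 1 mod 4, the ring of integers is ℤ[(1+√33)/2] with discriminant 33.
Since gcd(43, 33) = 1 the prime 43 does not ramify.
Legendre symbol by Euler's criterion: (33/43) ≡ 33^21 ≡ 42 (mod 43), i.e. (33/43) = -1.
d is a non-residue mod p, hence 43 remains inert in O_K.

remains prime (inert)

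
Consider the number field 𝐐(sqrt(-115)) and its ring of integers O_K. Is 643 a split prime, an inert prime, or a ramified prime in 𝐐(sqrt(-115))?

splits completely

d = -115 ≡ 1 (mod 4), so O_K = ℤ[(1+√-115)/2] and disc(K) = d = -115.
Since gcd(643, -115) = 1 the prime 643 does not ramify.
Compute (-115/643) via Euler: 528^((643-1)/2) mod 643 = 1, so (-115/643) = 1.
d is a quadratic residue mod p, hence 643 splits in O_K.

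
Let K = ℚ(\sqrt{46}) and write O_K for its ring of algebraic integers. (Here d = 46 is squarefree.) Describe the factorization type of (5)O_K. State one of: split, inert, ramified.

46 mod 4 = 2, hence disc K = 4·46 = 184 and O_K = ℤ[√46].
Since gcd(5, 184) = 1 the prime 5 does not ramify.
(46/5) = 1^2 mod 5 = 1, giving Legendre symbol 1.
(46/5) = 1, so 5 splits.

split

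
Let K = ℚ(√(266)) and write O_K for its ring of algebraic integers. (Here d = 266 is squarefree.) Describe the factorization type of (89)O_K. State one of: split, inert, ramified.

d = 266 ≡ 2 (mod 4), so O_K = ℤ[√266] and disc(K) = 4d = 1064.
disc(K) = 1064 is not divisible by 89; 89 is unramified.
Compute (266/89) via Euler: 88^((89-1)/2) mod 89 = 1, so (266/89) = 1.
Legendre symbol 1 ⇒ 89 is split.

splits completely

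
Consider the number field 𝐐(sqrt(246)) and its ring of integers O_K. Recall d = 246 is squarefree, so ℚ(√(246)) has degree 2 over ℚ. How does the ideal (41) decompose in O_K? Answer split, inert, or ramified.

d = 246 ≡ 2 (mod 4), so O_K = ℤ[√246] and disc(K) = 4d = 984.
Ramification test: 41 | 984. The prime 41 ramifies in K.

ramified — (41) = 𝔭²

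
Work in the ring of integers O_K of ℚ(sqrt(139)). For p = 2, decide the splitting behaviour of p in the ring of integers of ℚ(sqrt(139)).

2 is ramified

139 mod 4 = 3, hence disc K = 4·139 = 556 and O_K = ℤ[√139].
Ramification test: 2 | 556. The prime 2 ramifies in K.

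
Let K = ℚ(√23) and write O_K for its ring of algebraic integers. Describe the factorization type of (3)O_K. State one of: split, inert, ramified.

23 mod 4 = 3, hence disc K = 4·23 = 92 and O_K = ℤ[√23].
Since gcd(3, 92) = 1 the prime 3 does not ramify.
Legendre symbol by Euler's criterion: (23/3) ≡ 23^1 ≡ 2 (mod 3), i.e. (23/3) = -1.
Legendre symbol -1 ⇒ 3 is inert.

remains prime (inert)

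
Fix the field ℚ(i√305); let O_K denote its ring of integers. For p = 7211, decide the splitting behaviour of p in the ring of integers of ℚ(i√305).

Since -305 ≢ 1 mod 4, the ring of integers is ℤ[√-305] with discriminant 4·(-305) = -1220.
Since gcd(7211, -1220) = 1 the prime 7211 does not ramify.
Legendre symbol by Euler's criterion: (-305/7211) ≡ (-305)^3605 ≡ 7210 (mod 7211), i.e. (-305/7211) = -1.
(-305/7211) = -1, so 7211 is inert.

p is inert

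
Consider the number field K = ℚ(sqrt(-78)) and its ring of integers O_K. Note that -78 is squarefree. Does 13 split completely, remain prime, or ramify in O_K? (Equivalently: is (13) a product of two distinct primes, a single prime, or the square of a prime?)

13 is ramified

-78 mod 4 = 2, hence disc K = 4·(-78) = -312 and O_K = ℤ[√-78].
disc(K) = -312 = 13·(-24), so p = 13 is ramified.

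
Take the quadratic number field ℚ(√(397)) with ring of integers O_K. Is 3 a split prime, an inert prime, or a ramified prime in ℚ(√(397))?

d = 397 ≡ 1 (mod 4), so O_K = ℤ[(1+√397)/2] and disc(K) = d = 397.
Since gcd(3, 397) = 1 the prime 3 does not ramify.
Compute (397/3) via Euler: 1^((3-1)/2) mod 3 = 1, so (397/3) = 1.
d is a quadratic residue mod p, hence 3 splits in O_K.

split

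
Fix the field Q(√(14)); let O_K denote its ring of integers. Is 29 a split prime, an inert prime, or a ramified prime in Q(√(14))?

14 mod 4 = 2, hence disc K = 4·14 = 56 and O_K = ℤ[√14].
Since gcd(29, 56) = 1 the prime 29 does not ramify.
Euler's criterion: 14^14 mod 29 = 28. Thus (14|29) = -1.
(14/29) = -1, so 29 is inert.

remains prime (inert)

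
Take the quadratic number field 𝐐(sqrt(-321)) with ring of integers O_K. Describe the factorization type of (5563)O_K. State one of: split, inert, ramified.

Since -321 ≢ 1 mod 4, the ring of integers is ℤ[√-321] with discriminant 4·(-321) = -1284.
Since gcd(5563, -1284) = 1 the prime 5563 does not ramify.
Euler's criterion: (-321)^2781 mod 5563 = 1. Thus (-321|5563) = 1.
(-321/5563) = 1, so 5563 splits.

split — (5563) = 𝔭₁𝔭₂ with 𝔭₁ ≠ 𝔭₂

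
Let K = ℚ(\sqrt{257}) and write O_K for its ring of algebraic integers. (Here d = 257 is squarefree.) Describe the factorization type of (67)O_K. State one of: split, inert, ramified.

p splits

d = 257 ≡ 1 (mod 4), so O_K = ℤ[(1+√257)/2] and disc(K) = d = 257.
disc(K) = 257 is not divisible by 67; 67 is unramified.
Euler's criterion: 257^33 mod 67 = 1. Thus (257|67) = 1.
(257/67) = 1, so 67 splits.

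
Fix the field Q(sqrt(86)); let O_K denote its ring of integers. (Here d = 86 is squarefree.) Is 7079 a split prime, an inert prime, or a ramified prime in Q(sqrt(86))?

split

86 mod 4 = 2, hence disc K = 4·86 = 344 and O_K = ℤ[√86].
disc(K) = 344 is not divisible by 7079; 7079 is unramified.
Legendre symbol by Euler's criterion: (86/7079) ≡ 86^3539 ≡ 1 (mod 7079), i.e. (86/7079) = 1.
Legendre symbol 1 ⇒ 7079 is split.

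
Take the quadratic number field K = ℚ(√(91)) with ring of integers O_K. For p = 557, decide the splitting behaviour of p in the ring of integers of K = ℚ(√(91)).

Since 91 ≢ 1 mod 4, the ring of integers is ℤ[√91] with discriminant 4·91 = 364.
557 ∤ 364, so 557 is unramified.
Euler's criterion: 91^278 mod 557 = 556. Thus (91|557) = -1.
(91/557) = -1, so 557 is inert.

remains prime (inert)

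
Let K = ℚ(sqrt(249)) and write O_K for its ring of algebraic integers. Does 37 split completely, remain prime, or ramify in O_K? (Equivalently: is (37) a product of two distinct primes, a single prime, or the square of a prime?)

d = 249 ≡ 1 (mod 4), so O_K = ℤ[(1+√249)/2] and disc(K) = d = 249.
37 ∤ 249, so 37 is unramified.
Compute (249/37) via Euler: 27^((37-1)/2) mod 37 = 1, so (249/37) = 1.
Legendre symbol 1 ⇒ 37 is split.

split — (37) = 𝔭₁𝔭₂ with 𝔭₁ ≠ 𝔭₂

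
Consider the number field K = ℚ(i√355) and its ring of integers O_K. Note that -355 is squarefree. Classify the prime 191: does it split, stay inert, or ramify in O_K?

-355 mod 4 = 1, hence disc K = -355 and O_K = ℤ[(1+√-355)/2].
disc(K) = -355 is not divisible by 191; 191 is unramified.
Compute (-355/191) via Euler: 27^((191-1)/2) mod 191 = 1, so (-355/191) = 1.
(-355/191) = 1, so 191 splits.

split — (191) = 𝔭₁𝔭₂ with 𝔭₁ ≠ 𝔭₂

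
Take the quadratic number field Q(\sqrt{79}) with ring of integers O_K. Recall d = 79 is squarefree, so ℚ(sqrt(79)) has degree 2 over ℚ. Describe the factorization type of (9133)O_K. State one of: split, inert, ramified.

inert — (9133) stays prime in O_K

Since 79 ≢ 1 mod 4, the ring of integers is ℤ[√79] with discriminant 4·79 = 316.
disc(K) = 316 is not divisible by 9133; 9133 is unramified.
Euler's criterion: 79^4566 mod 9133 = 9132. Thus (79|9133) = -1.
(79/9133) = -1, so 9133 is inert.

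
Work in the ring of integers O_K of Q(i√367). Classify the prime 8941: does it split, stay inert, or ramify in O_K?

Since -367 ≡ 1 mod 4, the ring of integers is ℤ[(1+√-367)/2] with discriminant -367.
disc(K) = -367 is not divisible by 8941; 8941 is unramified.
Legendre symbol by Euler's criterion: (-367/8941) ≡ (-367)^4470 ≡ 8940 (mod 8941), i.e. (-367/8941) = -1.
d is a non-residue mod p, hence 8941 remains inert in O_K.

p is inert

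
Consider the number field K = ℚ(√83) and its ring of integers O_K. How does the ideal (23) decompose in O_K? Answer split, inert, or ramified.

p is inert

Since 83 ≢ 1 mod 4, the ring of integers is ℤ[√83] with discriminant 4·83 = 332.
23 ∤ 332, so 23 is unramified.
Legendre symbol by Euler's criterion: (83/23) ≡ 83^11 ≡ 22 (mod 23), i.e. (83/23) = -1.
Legendre symbol -1 ⇒ 23 is inert.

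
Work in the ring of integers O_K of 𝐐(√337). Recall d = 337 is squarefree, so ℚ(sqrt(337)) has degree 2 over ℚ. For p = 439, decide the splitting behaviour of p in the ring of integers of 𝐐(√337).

inert

337 mod 4 = 1, hence disc K = 337 and O_K = ℤ[(1+√337)/2].
Since gcd(439, 337) = 1 the prime 439 does not ramify.
Euler's criterion: 337^219 mod 439 = 438. Thus (337|439) = -1.
Legendre symbol -1 ⇒ 439 is inert.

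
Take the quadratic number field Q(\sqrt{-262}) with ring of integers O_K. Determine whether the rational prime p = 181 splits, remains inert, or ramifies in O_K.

split — (181) = 𝔭₁𝔭₂ with 𝔭₁ ≠ 𝔭₂

Since -262 ≢ 1 mod 4, the ring of integers is ℤ[√-262] with discriminant 4·(-262) = -1048.
disc(K) = -1048 is not divisible by 181; 181 is unramified.
(-262/181) = 100^90 mod 181 = 1, giving Legendre symbol 1.
d is a quadratic residue mod p, hence 181 splits in O_K.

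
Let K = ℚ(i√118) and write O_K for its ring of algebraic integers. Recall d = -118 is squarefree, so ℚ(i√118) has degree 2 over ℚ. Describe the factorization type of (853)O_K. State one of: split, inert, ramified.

853 remains inert

Since -118 ≢ 1 mod 4, the ring of integers is ℤ[√-118] with discriminant 4·(-118) = -472.
disc(K) = -472 is not divisible by 853; 853 is unramified.
Legendre symbol by Euler's criterion: (-118/853) ≡ (-118)^426 ≡ 852 (mod 853), i.e. (-118/853) = -1.
(-118/853) = -1, so 853 is inert.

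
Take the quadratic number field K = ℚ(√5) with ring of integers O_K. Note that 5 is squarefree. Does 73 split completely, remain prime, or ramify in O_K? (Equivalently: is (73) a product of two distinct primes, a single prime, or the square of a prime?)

Since 5 ≡ 1 mod 4, the ring of integers is ℤ[(1+√5)/2] with discriminant 5.
Since gcd(73, 5) = 1 the prime 73 does not ramify.
(5/73) = 5^36 mod 73 = 72, giving Legendre symbol -1.
(5/73) = -1, so 73 is inert.

inert — (73) stays prime in O_K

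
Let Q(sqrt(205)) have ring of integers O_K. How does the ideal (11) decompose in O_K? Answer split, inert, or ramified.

p is inert

205 mod 4 = 1, hence disc K = 205 and O_K = ℤ[(1+√205)/2].
11 ∤ 205, so 11 is unramified.
Euler's criterion: 205^5 mod 11 = 10. Thus (205|11) = -1.
Legendre symbol -1 ⇒ 11 is inert.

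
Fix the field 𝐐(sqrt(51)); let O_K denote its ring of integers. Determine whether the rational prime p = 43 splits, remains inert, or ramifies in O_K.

51 mod 4 = 3, hence disc K = 4·51 = 204 and O_K = ℤ[√51].
disc(K) = 204 is not divisible by 43; 43 is unramified.
Compute (51/43) via Euler: 8^((43-1)/2) mod 43 = 42, so (51/43) = -1.
(51/43) = -1, so 43 is inert.

p is inert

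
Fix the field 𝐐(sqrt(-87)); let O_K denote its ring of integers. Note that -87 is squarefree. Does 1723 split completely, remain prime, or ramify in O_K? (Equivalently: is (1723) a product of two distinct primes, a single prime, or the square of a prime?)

Since -87 ≡ 1 mod 4, the ring of integers is ℤ[(1+√-87)/2] with discriminant -87.
Since gcd(1723, -87) = 1 the prime 1723 does not ramify.
Legendre symbol by Euler's criterion: (-87/1723) ≡ (-87)^861 ≡ 1722 (mod 1723), i.e. (-87/1723) = -1.
d is a non-residue mod p, hence 1723 remains inert in O_K.

remains prime (inert)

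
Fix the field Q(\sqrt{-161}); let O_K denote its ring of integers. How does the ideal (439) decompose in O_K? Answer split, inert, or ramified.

split

d = -161 ≡ 3 (mod 4), so O_K = ℤ[√-161] and disc(K) = 4d = -644.
disc(K) = -644 is not divisible by 439; 439 is unramified.
Legendre symbol by Euler's criterion: (-161/439) ≡ (-161)^219 ≡ 1 (mod 439), i.e. (-161/439) = 1.
d is a quadratic residue mod p, hence 439 splits in O_K.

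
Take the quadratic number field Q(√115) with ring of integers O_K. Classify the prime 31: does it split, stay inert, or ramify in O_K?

31 remains inert

115 mod 4 = 3, hence disc K = 4·115 = 460 and O_K = ℤ[√115].
Since gcd(31, 460) = 1 the prime 31 does not ramify.
(115/31) = 22^15 mod 31 = 30, giving Legendre symbol -1.
(115/31) = -1, so 31 is inert.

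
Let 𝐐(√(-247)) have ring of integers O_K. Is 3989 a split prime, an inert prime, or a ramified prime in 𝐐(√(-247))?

splits completely

-247 mod 4 = 1, hence disc K = -247 and O_K = ℤ[(1+√-247)/2].
disc(K) = -247 is not divisible by 3989; 3989 is unramified.
(-247/3989) = 3742^1994 mod 3989 = 1, giving Legendre symbol 1.
Legendre symbol 1 ⇒ 3989 is split.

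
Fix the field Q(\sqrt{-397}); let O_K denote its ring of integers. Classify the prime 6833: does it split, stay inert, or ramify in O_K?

remains prime (inert)

d = -397 ≡ 3 (mod 4), so O_K = ℤ[√-397] and disc(K) = 4d = -1588.
6833 ∤ -1588, so 6833 is unramified.
(-397/6833) = 6436^3416 mod 6833 = 6832, giving Legendre symbol -1.
Legendre symbol -1 ⇒ 6833 is inert.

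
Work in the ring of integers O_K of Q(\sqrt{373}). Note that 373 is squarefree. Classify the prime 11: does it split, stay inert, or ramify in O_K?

inert — (11) stays prime in O_K

d = 373 ≡ 1 (mod 4), so O_K = ℤ[(1+√373)/2] and disc(K) = d = 373.
11 ∤ 373, so 11 is unramified.
Legendre symbol by Euler's criterion: (373/11) ≡ 373^5 ≡ 10 (mod 11), i.e. (373/11) = -1.
Legendre symbol -1 ⇒ 11 is inert.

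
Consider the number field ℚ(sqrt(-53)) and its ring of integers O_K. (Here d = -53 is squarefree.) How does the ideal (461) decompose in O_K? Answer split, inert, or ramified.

Since -53 ≢ 1 mod 4, the ring of integers is ℤ[√-53] with discriminant 4·(-53) = -212.
Since gcd(461, -212) = 1 the prime 461 does not ramify.
(-53/461) = 408^230 mod 461 = 1, giving Legendre symbol 1.
d is a quadratic residue mod p, hence 461 splits in O_K.

461 splits in O_K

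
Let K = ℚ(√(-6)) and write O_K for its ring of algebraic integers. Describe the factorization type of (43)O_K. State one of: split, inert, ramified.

inert

-6 mod 4 = 2, hence disc K = 4·(-6) = -24 and O_K = ℤ[√-6].
Since gcd(43, -24) = 1 the prime 43 does not ramify.
Legendre symbol by Euler's criterion: (-6/43) ≡ (-6)^21 ≡ 42 (mod 43), i.e. (-6/43) = -1.
(-6/43) = -1, so 43 is inert.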